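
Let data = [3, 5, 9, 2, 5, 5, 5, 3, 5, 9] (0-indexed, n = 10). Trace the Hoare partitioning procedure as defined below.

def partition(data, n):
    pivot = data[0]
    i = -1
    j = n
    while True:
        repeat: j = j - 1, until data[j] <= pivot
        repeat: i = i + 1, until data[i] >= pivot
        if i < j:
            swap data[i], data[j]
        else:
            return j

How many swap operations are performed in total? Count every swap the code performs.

pivot = data[0] = 3; i = -1, j = 10
j→7 (data[7]=3≤3), i→0 (data[0]=3≥3); i<j, swap → [3, 5, 9, 2, 5, 5, 5, 3, 5, 9]
j→3 (data[3]=2≤3), i→1 (data[1]=5≥3); i<j, swap → [3, 2, 9, 5, 5, 5, 5, 3, 5, 9]
j→1, i→2; i≥j, return j=1. data = [3, 2, 9, 5, 5, 5, 5, 3, 5, 9]

2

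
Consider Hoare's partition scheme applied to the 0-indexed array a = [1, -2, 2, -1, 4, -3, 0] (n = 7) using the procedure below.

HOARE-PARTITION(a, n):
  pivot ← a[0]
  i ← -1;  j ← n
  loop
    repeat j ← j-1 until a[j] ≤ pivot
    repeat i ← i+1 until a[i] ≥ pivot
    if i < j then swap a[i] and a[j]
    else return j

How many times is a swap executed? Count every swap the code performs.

pivot=1
j stops at 6 (0), i stops at 0 (1); swap ⇒ [0, -2, 2, -1, 4, -3, 1]
j stops at 5 (-3), i stops at 2 (2); swap ⇒ [0, -2, -3, -1, 4, 2, 1]
j stops at 3, i stops at 4; i≥j ⇒ return 3. a=[0, -2, -3, -1, 4, 2, 1]

2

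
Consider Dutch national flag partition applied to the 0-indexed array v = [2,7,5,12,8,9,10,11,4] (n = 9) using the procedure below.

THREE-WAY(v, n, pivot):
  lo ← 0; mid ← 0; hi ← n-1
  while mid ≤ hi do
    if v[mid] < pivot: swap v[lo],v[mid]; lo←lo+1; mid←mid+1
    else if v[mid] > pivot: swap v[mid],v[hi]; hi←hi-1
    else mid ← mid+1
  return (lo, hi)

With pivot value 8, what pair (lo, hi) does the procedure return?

lo=0 mid=0 hi=8
2<8: swap(0,0), lo=1 mid=1 ⇒ [2,7,5,12,8,9,10,11,4]
7<8: swap(1,1), lo=2 mid=2 ⇒ [2,7,5,12,8,9,10,11,4]
5<8: swap(2,2), lo=3 mid=3 ⇒ [2,7,5,12,8,9,10,11,4]
12>8: swap(3,8), hi=7 ⇒ [2,7,5,4,8,9,10,11,12]
4<8: swap(3,3), lo=4 mid=4 ⇒ [2,7,5,4,8,9,10,11,12]
8=8: mid=5
9>8: swap(5,7), hi=6 ⇒ [2,7,5,4,8,11,10,9,12]
11>8: swap(5,6), hi=5 ⇒ [2,7,5,4,8,10,11,9,12]
10>8: swap(5,5), hi=4 ⇒ [2,7,5,4,8,10,11,9,12]
done. lo=4 hi=4; v=[2,7,5,4,8,10,11,9,12]

(4, 4)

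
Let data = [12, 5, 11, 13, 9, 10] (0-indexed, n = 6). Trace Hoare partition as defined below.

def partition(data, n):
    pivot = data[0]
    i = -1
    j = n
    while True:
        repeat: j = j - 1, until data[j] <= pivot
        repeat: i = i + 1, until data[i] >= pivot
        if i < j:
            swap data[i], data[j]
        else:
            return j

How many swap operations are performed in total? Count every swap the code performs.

pivot = data[0] = 12; i = -1, j = 6
j→5 (data[5]=10≤12), i→0 (data[0]=12≥12); i<j, swap → [10, 5, 11, 13, 9, 12]
j→4 (data[4]=9≤12), i→3 (data[3]=13≥12); i<j, swap → [10, 5, 11, 9, 13, 12]
j→3, i→4; i≥j, return j=3. data = [10, 5, 11, 9, 13, 12]

2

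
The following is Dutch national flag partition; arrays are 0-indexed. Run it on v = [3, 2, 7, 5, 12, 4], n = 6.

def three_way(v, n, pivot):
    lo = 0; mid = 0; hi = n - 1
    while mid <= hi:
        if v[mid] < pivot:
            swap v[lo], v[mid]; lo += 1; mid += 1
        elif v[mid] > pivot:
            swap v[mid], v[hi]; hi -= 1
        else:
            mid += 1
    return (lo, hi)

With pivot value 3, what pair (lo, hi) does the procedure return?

(1, 1)

lo=0 mid=0 hi=5
3=3: mid=1
2<3: swap(0,1), lo=1 mid=2 ⇒ [2, 3, 7, 5, 12, 4]
7>3: swap(2,5), hi=4 ⇒ [2, 3, 4, 5, 12, 7]
4>3: swap(2,4), hi=3 ⇒ [2, 3, 12, 5, 4, 7]
12>3: swap(2,3), hi=2 ⇒ [2, 3, 5, 12, 4, 7]
5>3: swap(2,2), hi=1 ⇒ [2, 3, 5, 12, 4, 7]
done. lo=1 hi=1; v=[2, 3, 5, 12, 4, 7]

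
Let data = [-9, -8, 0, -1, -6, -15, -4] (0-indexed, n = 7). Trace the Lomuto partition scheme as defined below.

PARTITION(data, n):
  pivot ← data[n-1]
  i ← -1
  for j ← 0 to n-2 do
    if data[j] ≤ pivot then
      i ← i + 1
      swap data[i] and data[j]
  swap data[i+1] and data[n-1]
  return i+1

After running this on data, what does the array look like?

pivot = data[6] = -4; i = -1
j=0: data[0]=-9 ≤ -4 → i=0, swap data[0],data[0] (no change) → [-9, -8, 0, -1, -6, -15, -4]
j=1: data[1]=-8 ≤ -4 → i=1, swap data[1],data[1] (no change) → [-9, -8, 0, -1, -6, -15, -4]
j=2: data[2]=0 > -4 → no swap
j=3: data[3]=-1 > -4 → no swap
j=4: data[4]=-6 ≤ -4 → i=2, swap data[2],data[4] → [-9, -8, -6, -1, 0, -15, -4]
j=5: data[5]=-15 ≤ -4 → i=3, swap data[3],data[5] → [-9, -8, -6, -15, 0, -1, -4]
final swap data[4],data[6] → [-9, -8, -6, -15, -4, -1, 0]; return 4

[-9, -8, -6, -15, -4, -1, 0]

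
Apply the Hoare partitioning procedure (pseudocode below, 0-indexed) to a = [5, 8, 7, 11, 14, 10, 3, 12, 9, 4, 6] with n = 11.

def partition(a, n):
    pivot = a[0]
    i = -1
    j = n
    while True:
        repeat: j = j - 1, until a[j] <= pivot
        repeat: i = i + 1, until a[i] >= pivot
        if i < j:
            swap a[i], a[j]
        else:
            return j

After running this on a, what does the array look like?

pivot=5
j stops at 9 (4), i stops at 0 (5); swap ⇒ [4, 8, 7, 11, 14, 10, 3, 12, 9, 5, 6]
j stops at 6 (3), i stops at 1 (8); swap ⇒ [4, 3, 7, 11, 14, 10, 8, 12, 9, 5, 6]
j stops at 1, i stops at 2; i≥j ⇒ return 1. a=[4, 3, 7, 11, 14, 10, 8, 12, 9, 5, 6]

[4, 3, 7, 11, 14, 10, 8, 12, 9, 5, 6]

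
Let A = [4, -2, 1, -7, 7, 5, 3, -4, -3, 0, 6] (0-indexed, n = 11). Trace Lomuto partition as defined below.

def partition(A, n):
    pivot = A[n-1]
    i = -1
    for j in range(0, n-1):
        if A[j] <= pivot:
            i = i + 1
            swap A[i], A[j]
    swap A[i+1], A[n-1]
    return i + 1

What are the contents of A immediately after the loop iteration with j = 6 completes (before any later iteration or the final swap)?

[4, -2, 1, -7, 5, 3, 7, -4, -3, 0, 6]

pivot = A[10] = 6; i = -1
j=0: A[0]=4 ≤ 6 → i=0, swap A[0],A[0] (no change) → [4, -2, 1, -7, 7, 5, 3, -4, -3, 0, 6]
j=1: A[1]=-2 ≤ 6 → i=1, swap A[1],A[1] (no change) → [4, -2, 1, -7, 7, 5, 3, -4, -3, 0, 6]
j=2: A[2]=1 ≤ 6 → i=2, swap A[2],A[2] (no change) → [4, -2, 1, -7, 7, 5, 3, -4, -3, 0, 6]
j=3: A[3]=-7 ≤ 6 → i=3, swap A[3],A[3] (no change) → [4, -2, 1, -7, 7, 5, 3, -4, -3, 0, 6]
j=4: A[4]=7 > 6 → no swap
j=5: A[5]=5 ≤ 6 → i=4, swap A[4],A[5] → [4, -2, 1, -7, 5, 7, 3, -4, -3, 0, 6]
j=6: A[6]=3 ≤ 6 → i=5, swap A[5],A[6] → [4, -2, 1, -7, 5, 3, 7, -4, -3, 0, 6]
(after j=6) A = [4, -2, 1, -7, 5, 3, 7, -4, -3, 0, 6]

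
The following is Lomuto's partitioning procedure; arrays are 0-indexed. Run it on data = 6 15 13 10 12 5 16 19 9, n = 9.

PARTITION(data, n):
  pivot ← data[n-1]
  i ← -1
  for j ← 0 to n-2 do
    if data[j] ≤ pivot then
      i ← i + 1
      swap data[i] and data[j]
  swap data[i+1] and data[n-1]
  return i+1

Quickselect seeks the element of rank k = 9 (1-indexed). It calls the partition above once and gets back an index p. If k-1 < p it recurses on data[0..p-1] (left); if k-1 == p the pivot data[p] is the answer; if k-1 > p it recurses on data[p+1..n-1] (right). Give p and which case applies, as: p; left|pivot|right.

pivot = data[8] = 9; i = -1
j=0: data[0]=6 ≤ 9 → i=0, swap data[0],data[0] (no change) → 6 15 13 10 12 5 16 19 9
j=1: data[1]=15 > 9 → no swap
j=2: data[2]=13 > 9 → no swap
j=3: data[3]=10 > 9 → no swap
j=4: data[4]=12 > 9 → no swap
j=5: data[5]=5 ≤ 9 → i=1, swap data[1],data[5] → 6 5 13 10 12 15 16 19 9
j=6: data[6]=16 > 9 → no swap
j=7: data[7]=19 > 9 → no swap
final swap data[2],data[8] → 6 5 9 10 12 15 16 19 13; return 2
p = 2; k-1 = 8 > 2 ⇒ right

2; right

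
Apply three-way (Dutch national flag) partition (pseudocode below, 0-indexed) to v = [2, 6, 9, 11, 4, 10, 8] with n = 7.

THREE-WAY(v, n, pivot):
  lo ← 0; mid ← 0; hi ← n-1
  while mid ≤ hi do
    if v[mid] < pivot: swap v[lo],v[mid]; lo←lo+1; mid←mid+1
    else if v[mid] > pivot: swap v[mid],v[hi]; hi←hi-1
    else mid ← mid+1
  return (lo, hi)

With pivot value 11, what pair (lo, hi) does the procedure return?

pivot = 11; lo=0, mid=0, hi=6
v[mid]=2<11: swap v[0],v[0]; lo=1,mid=1 → [2, 6, 9, 11, 4, 10, 8]
v[mid]=6<11: swap v[1],v[1]; lo=2,mid=2 → [2, 6, 9, 11, 4, 10, 8]
v[mid]=9<11: swap v[2],v[2]; lo=3,mid=3 → [2, 6, 9, 11, 4, 10, 8]
v[mid]=11=11: mid=4
v[mid]=4<11: swap v[3],v[4]; lo=4,mid=5 → [2, 6, 9, 4, 11, 10, 8]
v[mid]=10<11: swap v[4],v[5]; lo=5,mid=6 → [2, 6, 9, 4, 10, 11, 8]
v[mid]=8<11: swap v[5],v[6]; lo=6,mid=7 → [2, 6, 9, 4, 10, 8, 11]
end: lo=6, hi=6; v = [2, 6, 9, 4, 10, 8, 11]

(6, 6)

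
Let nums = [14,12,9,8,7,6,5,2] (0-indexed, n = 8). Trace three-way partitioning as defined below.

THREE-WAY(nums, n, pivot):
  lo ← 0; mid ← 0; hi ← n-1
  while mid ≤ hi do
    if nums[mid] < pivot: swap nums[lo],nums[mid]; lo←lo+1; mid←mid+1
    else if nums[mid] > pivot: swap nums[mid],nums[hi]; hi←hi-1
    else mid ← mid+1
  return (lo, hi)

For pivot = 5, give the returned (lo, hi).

(1, 1)

pivot = 5; lo=0, mid=0, hi=7
nums[mid]=14>5: swap nums[0],nums[7]; hi=6 → [2,12,9,8,7,6,5,14]
nums[mid]=2<5: swap nums[0],nums[0]; lo=1,mid=1 → [2,12,9,8,7,6,5,14]
nums[mid]=12>5: swap nums[1],nums[6]; hi=5 → [2,5,9,8,7,6,12,14]
nums[mid]=5=5: mid=2
nums[mid]=9>5: swap nums[2],nums[5]; hi=4 → [2,5,6,8,7,9,12,14]
nums[mid]=6>5: swap nums[2],nums[4]; hi=3 → [2,5,7,8,6,9,12,14]
nums[mid]=7>5: swap nums[2],nums[3]; hi=2 → [2,5,8,7,6,9,12,14]
nums[mid]=8>5: swap nums[2],nums[2]; hi=1 → [2,5,8,7,6,9,12,14]
end: lo=1, hi=1; nums = [2,5,8,7,6,9,12,14]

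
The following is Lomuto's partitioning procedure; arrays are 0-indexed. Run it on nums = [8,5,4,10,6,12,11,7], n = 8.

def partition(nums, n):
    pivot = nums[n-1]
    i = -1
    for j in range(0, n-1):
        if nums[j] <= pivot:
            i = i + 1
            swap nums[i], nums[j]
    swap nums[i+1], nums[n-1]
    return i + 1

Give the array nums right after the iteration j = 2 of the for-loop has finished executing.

[5,4,8,10,6,12,11,7]

pivot=7, i=-1
j=0: 8>7, skip
j=1: 5≤7, i=0, swap(0,1) ⇒ [5,8,4,10,6,12,11,7]
j=2: 4≤7, i=1, swap(1,2) ⇒ [5,4,8,10,6,12,11,7]
(after j=2) nums = [5,4,8,10,6,12,11,7]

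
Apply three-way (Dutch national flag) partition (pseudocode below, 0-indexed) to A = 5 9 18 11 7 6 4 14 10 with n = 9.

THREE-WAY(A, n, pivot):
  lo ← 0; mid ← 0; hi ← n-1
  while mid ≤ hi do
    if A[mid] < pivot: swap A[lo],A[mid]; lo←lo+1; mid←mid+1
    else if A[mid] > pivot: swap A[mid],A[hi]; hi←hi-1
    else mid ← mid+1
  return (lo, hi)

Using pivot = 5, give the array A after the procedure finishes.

4 5 11 7 6 18 14 10 9

lo=0 mid=0 hi=8
5=5: mid=1
9>5: swap(1,8), hi=7 ⇒ 5 10 18 11 7 6 4 14 9
10>5: swap(1,7), hi=6 ⇒ 5 14 18 11 7 6 4 10 9
14>5: swap(1,6), hi=5 ⇒ 5 4 18 11 7 6 14 10 9
4<5: swap(0,1), lo=1 mid=2 ⇒ 4 5 18 11 7 6 14 10 9
18>5: swap(2,5), hi=4 ⇒ 4 5 6 11 7 18 14 10 9
6>5: swap(2,4), hi=3 ⇒ 4 5 7 11 6 18 14 10 9
7>5: swap(2,3), hi=2 ⇒ 4 5 11 7 6 18 14 10 9
11>5: swap(2,2), hi=1 ⇒ 4 5 11 7 6 18 14 10 9
done. lo=1 hi=1; A=4 5 11 7 6 18 14 10 9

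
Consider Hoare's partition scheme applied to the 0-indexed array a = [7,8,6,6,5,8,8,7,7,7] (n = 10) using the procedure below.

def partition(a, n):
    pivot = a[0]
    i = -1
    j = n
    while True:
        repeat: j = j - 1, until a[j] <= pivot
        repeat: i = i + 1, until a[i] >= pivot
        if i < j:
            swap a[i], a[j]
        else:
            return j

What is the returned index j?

5

pivot = a[0] = 7; i = -1, j = 10
j→9 (a[9]=7≤7), i→0 (a[0]=7≥7); i<j, swap → [7,8,6,6,5,8,8,7,7,7]
j→8 (a[8]=7≤7), i→1 (a[1]=8≥7); i<j, swap → [7,7,6,6,5,8,8,7,8,7]
j→7 (a[7]=7≤7), i→5 (a[5]=8≥7); i<j, swap → [7,7,6,6,5,7,8,8,8,7]
j→5, i→6; i≥j, return j=5. a = [7,7,6,6,5,7,8,8,8,7]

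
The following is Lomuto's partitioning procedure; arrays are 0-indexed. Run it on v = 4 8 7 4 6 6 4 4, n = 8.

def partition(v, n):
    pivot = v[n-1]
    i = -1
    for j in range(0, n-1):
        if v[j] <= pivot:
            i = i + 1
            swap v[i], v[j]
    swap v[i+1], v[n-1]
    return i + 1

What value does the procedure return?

3

pivot=4, i=-1
j=0: 4≤4, i=0, swap(0,0) ⇒ 4 8 7 4 6 6 4 4
j=1: 8>4, skip
j=2: 7>4, skip
j=3: 4≤4, i=1, swap(1,3) ⇒ 4 4 7 8 6 6 4 4
j=4: 6>4, skip
j=5: 6>4, skip
j=6: 4≤4, i=2, swap(2,6) ⇒ 4 4 4 8 6 6 7 4
swap(3,7) ⇒ 4 4 4 4 6 6 7 8; return 3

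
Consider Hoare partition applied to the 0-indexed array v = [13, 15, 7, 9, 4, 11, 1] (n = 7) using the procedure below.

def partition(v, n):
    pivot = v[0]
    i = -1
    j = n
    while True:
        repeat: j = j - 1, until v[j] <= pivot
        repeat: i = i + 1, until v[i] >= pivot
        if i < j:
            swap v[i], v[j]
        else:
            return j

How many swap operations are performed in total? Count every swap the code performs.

pivot = v[0] = 13; i = -1, j = 7
j→6 (v[6]=1≤13), i→0 (v[0]=13≥13); i<j, swap → [1, 15, 7, 9, 4, 11, 13]
j→5 (v[5]=11≤13), i→1 (v[1]=15≥13); i<j, swap → [1, 11, 7, 9, 4, 15, 13]
j→4, i→5; i≥j, return j=4. v = [1, 11, 7, 9, 4, 15, 13]

2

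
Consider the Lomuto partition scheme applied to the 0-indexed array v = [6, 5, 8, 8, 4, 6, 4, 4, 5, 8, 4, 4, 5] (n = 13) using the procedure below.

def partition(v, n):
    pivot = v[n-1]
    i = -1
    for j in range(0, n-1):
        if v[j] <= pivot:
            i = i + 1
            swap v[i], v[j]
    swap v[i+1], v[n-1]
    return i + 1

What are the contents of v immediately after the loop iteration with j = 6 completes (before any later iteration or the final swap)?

[5, 4, 4, 8, 6, 6, 8, 4, 5, 8, 4, 4, 5]

pivot=5, i=-1
j=0: 6>5, skip
j=1: 5≤5, i=0, swap(0,1) ⇒ [5, 6, 8, 8, 4, 6, 4, 4, 5, 8, 4, 4, 5]
j=2: 8>5, skip
j=3: 8>5, skip
j=4: 4≤5, i=1, swap(1,4) ⇒ [5, 4, 8, 8, 6, 6, 4, 4, 5, 8, 4, 4, 5]
j=5: 6>5, skip
j=6: 4≤5, i=2, swap(2,6) ⇒ [5, 4, 4, 8, 6, 6, 8, 4, 5, 8, 4, 4, 5]
(after j=6) v = [5, 4, 4, 8, 6, 6, 8, 4, 5, 8, 4, 4, 5]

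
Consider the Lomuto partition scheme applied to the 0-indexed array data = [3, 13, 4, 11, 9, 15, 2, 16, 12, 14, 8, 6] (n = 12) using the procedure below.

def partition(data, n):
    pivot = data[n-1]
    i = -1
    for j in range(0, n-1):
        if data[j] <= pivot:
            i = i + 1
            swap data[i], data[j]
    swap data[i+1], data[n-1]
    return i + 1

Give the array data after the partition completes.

pivot = data[11] = 6; i = -1
j=0: data[0]=3 ≤ 6 → i=0, swap data[0],data[0] (no change) → [3, 13, 4, 11, 9, 15, 2, 16, 12, 14, 8, 6]
j=1: data[1]=13 > 6 → no swap
j=2: data[2]=4 ≤ 6 → i=1, swap data[1],data[2] → [3, 4, 13, 11, 9, 15, 2, 16, 12, 14, 8, 6]
j=3: data[3]=11 > 6 → no swap
j=4: data[4]=9 > 6 → no swap
j=5: data[5]=15 > 6 → no swap
j=6: data[6]=2 ≤ 6 → i=2, swap data[2],data[6] → [3, 4, 2, 11, 9, 15, 13, 16, 12, 14, 8, 6]
j=7: data[7]=16 > 6 → no swap
j=8: data[8]=12 > 6 → no swap
j=9: data[9]=14 > 6 → no swap
j=10: data[10]=8 > 6 → no swap
final swap data[3],data[11] → [3, 4, 2, 6, 9, 15, 13, 16, 12, 14, 8, 11]; return 3

[3, 4, 2, 6, 9, 15, 13, 16, 12, 14, 8, 11]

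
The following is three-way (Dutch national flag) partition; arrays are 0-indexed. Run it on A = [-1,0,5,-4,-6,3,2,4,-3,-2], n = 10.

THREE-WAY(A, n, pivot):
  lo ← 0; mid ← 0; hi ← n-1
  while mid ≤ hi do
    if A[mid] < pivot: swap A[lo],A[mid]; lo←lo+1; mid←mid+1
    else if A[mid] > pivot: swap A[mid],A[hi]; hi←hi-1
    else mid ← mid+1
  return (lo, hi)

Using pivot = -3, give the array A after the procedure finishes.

[-6,-4,-3,5,3,2,4,0,-2,-1]

lo=0 mid=0 hi=9
-1>-3: swap(0,9), hi=8 ⇒ [-2,0,5,-4,-6,3,2,4,-3,-1]
-2>-3: swap(0,8), hi=7 ⇒ [-3,0,5,-4,-6,3,2,4,-2,-1]
-3=-3: mid=1
0>-3: swap(1,7), hi=6 ⇒ [-3,4,5,-4,-6,3,2,0,-2,-1]
4>-3: swap(1,6), hi=5 ⇒ [-3,2,5,-4,-6,3,4,0,-2,-1]
2>-3: swap(1,5), hi=4 ⇒ [-3,3,5,-4,-6,2,4,0,-2,-1]
3>-3: swap(1,4), hi=3 ⇒ [-3,-6,5,-4,3,2,4,0,-2,-1]
-6<-3: swap(0,1), lo=1 mid=2 ⇒ [-6,-3,5,-4,3,2,4,0,-2,-1]
5>-3: swap(2,3), hi=2 ⇒ [-6,-3,-4,5,3,2,4,0,-2,-1]
-4<-3: swap(1,2), lo=2 mid=3 ⇒ [-6,-4,-3,5,3,2,4,0,-2,-1]
done. lo=2 hi=2; A=[-6,-4,-3,5,3,2,4,0,-2,-1]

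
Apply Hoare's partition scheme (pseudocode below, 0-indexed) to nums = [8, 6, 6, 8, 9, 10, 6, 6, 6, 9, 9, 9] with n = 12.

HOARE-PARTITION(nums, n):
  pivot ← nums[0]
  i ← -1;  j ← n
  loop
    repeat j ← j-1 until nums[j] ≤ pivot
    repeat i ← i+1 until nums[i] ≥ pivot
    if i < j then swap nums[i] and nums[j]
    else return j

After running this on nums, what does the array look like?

[6, 6, 6, 6, 6, 10, 9, 8, 8, 9, 9, 9]

pivot=8
j stops at 8 (6), i stops at 0 (8); swap ⇒ [6, 6, 6, 8, 9, 10, 6, 6, 8, 9, 9, 9]
j stops at 7 (6), i stops at 3 (8); swap ⇒ [6, 6, 6, 6, 9, 10, 6, 8, 8, 9, 9, 9]
j stops at 6 (6), i stops at 4 (9); swap ⇒ [6, 6, 6, 6, 6, 10, 9, 8, 8, 9, 9, 9]
j stops at 4, i stops at 5; i≥j ⇒ return 4. nums=[6, 6, 6, 6, 6, 10, 9, 8, 8, 9, 9, 9]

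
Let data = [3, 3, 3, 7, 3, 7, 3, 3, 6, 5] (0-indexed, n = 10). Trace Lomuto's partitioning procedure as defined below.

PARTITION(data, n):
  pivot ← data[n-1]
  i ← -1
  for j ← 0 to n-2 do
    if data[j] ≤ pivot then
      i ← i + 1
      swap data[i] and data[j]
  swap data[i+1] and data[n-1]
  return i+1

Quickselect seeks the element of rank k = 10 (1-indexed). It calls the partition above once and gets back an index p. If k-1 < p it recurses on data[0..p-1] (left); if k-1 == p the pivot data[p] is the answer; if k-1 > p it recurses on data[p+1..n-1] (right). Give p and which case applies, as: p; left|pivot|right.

6; right

pivot = data[9] = 5; i = -1
j=0: data[0]=3 ≤ 5 → i=0, swap data[0],data[0] (no change) → [3, 3, 3, 7, 3, 7, 3, 3, 6, 5]
j=1: data[1]=3 ≤ 5 → i=1, swap data[1],data[1] (no change) → [3, 3, 3, 7, 3, 7, 3, 3, 6, 5]
j=2: data[2]=3 ≤ 5 → i=2, swap data[2],data[2] (no change) → [3, 3, 3, 7, 3, 7, 3, 3, 6, 5]
j=3: data[3]=7 > 5 → no swap
j=4: data[4]=3 ≤ 5 → i=3, swap data[3],data[4] → [3, 3, 3, 3, 7, 7, 3, 3, 6, 5]
j=5: data[5]=7 > 5 → no swap
j=6: data[6]=3 ≤ 5 → i=4, swap data[4],data[6] → [3, 3, 3, 3, 3, 7, 7, 3, 6, 5]
j=7: data[7]=3 ≤ 5 → i=5, swap data[5],data[7] → [3, 3, 3, 3, 3, 3, 7, 7, 6, 5]
j=8: data[8]=6 > 5 → no swap
final swap data[6],data[9] → [3, 3, 3, 3, 3, 3, 5, 7, 6, 7]; return 6
p = 6; k-1 = 9 > 6 ⇒ right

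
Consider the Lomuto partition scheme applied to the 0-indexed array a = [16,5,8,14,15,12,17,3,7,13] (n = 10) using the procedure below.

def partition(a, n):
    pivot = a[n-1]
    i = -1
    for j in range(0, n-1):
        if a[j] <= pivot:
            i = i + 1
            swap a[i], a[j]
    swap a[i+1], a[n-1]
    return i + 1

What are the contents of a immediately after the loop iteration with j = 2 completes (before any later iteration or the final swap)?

[5,8,16,14,15,12,17,3,7,13]

pivot=13, i=-1
j=0: 16>13, skip
j=1: 5≤13, i=0, swap(0,1) ⇒ [5,16,8,14,15,12,17,3,7,13]
j=2: 8≤13, i=1, swap(1,2) ⇒ [5,8,16,14,15,12,17,3,7,13]
(after j=2) a = [5,8,16,14,15,12,17,3,7,13]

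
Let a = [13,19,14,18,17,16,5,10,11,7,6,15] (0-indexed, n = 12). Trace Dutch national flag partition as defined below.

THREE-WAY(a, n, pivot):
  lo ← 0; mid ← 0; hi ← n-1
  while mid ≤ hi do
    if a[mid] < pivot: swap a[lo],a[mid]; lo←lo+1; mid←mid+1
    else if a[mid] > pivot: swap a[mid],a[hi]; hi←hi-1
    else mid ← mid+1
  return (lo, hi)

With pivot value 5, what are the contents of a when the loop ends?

[5,14,18,17,16,19,10,11,7,6,15,13]

lo=0 mid=0 hi=11
13>5: swap(0,11), hi=10 ⇒ [15,19,14,18,17,16,5,10,11,7,6,13]
15>5: swap(0,10), hi=9 ⇒ [6,19,14,18,17,16,5,10,11,7,15,13]
6>5: swap(0,9), hi=8 ⇒ [7,19,14,18,17,16,5,10,11,6,15,13]
7>5: swap(0,8), hi=7 ⇒ [11,19,14,18,17,16,5,10,7,6,15,13]
11>5: swap(0,7), hi=6 ⇒ [10,19,14,18,17,16,5,11,7,6,15,13]
10>5: swap(0,6), hi=5 ⇒ [5,19,14,18,17,16,10,11,7,6,15,13]
5=5: mid=1
19>5: swap(1,5), hi=4 ⇒ [5,16,14,18,17,19,10,11,7,6,15,13]
16>5: swap(1,4), hi=3 ⇒ [5,17,14,18,16,19,10,11,7,6,15,13]
17>5: swap(1,3), hi=2 ⇒ [5,18,14,17,16,19,10,11,7,6,15,13]
18>5: swap(1,2), hi=1 ⇒ [5,14,18,17,16,19,10,11,7,6,15,13]
14>5: swap(1,1), hi=0 ⇒ [5,14,18,17,16,19,10,11,7,6,15,13]
done. lo=0 hi=0; a=[5,14,18,17,16,19,10,11,7,6,15,13]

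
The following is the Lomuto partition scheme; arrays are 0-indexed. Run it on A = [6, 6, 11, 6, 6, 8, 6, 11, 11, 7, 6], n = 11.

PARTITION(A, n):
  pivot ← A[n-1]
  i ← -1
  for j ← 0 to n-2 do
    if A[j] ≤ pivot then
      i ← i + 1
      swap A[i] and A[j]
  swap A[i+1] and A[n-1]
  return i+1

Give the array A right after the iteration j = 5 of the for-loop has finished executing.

[6, 6, 6, 6, 11, 8, 6, 11, 11, 7, 6]

pivot=6, i=-1
j=0: 6≤6, i=0, swap(0,0) ⇒ [6, 6, 11, 6, 6, 8, 6, 11, 11, 7, 6]
j=1: 6≤6, i=1, swap(1,1) ⇒ [6, 6, 11, 6, 6, 8, 6, 11, 11, 7, 6]
j=2: 11>6, skip
j=3: 6≤6, i=2, swap(2,3) ⇒ [6, 6, 6, 11, 6, 8, 6, 11, 11, 7, 6]
j=4: 6≤6, i=3, swap(3,4) ⇒ [6, 6, 6, 6, 11, 8, 6, 11, 11, 7, 6]
j=5: 8>6, skip
(after j=5) A = [6, 6, 6, 6, 11, 8, 6, 11, 11, 7, 6]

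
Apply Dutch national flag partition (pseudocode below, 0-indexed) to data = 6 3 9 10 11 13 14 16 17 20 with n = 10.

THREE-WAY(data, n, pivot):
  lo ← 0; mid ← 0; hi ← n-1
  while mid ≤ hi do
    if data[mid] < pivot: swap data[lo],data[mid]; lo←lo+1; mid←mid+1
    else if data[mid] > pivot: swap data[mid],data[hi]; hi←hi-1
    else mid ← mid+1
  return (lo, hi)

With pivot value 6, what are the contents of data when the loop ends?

pivot = 6; lo=0, mid=0, hi=9
data[mid]=6=6: mid=1
data[mid]=3<6: swap data[0],data[1]; lo=1,mid=2 → 3 6 9 10 11 13 14 16 17 20
data[mid]=9>6: swap data[2],data[9]; hi=8 → 3 6 20 10 11 13 14 16 17 9
data[mid]=20>6: swap data[2],data[8]; hi=7 → 3 6 17 10 11 13 14 16 20 9
data[mid]=17>6: swap data[2],data[7]; hi=6 → 3 6 16 10 11 13 14 17 20 9
data[mid]=16>6: swap data[2],data[6]; hi=5 → 3 6 14 10 11 13 16 17 20 9
data[mid]=14>6: swap data[2],data[5]; hi=4 → 3 6 13 10 11 14 16 17 20 9
data[mid]=13>6: swap data[2],data[4]; hi=3 → 3 6 11 10 13 14 16 17 20 9
data[mid]=11>6: swap data[2],data[3]; hi=2 → 3 6 10 11 13 14 16 17 20 9
data[mid]=10>6: swap data[2],data[2]; hi=1 → 3 6 10 11 13 14 16 17 20 9
end: lo=1, hi=1; data = 3 6 10 11 13 14 16 17 20 9

3 6 10 11 13 14 16 17 20 9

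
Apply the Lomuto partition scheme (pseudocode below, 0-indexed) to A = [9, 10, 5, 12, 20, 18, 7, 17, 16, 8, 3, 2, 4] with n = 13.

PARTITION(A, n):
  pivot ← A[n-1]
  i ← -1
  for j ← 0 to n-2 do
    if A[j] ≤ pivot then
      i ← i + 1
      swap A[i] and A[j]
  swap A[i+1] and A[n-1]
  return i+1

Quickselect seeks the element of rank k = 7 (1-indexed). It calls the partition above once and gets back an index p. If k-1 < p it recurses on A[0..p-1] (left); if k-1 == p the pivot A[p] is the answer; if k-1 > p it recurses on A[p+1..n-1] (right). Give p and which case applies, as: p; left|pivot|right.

pivot = A[12] = 4; i = -1
j=0: A[0]=9 > 4 → no swap
j=1: A[1]=10 > 4 → no swap
j=2: A[2]=5 > 4 → no swap
j=3: A[3]=12 > 4 → no swap
j=4: A[4]=20 > 4 → no swap
j=5: A[5]=18 > 4 → no swap
j=6: A[6]=7 > 4 → no swap
j=7: A[7]=17 > 4 → no swap
j=8: A[8]=16 > 4 → no swap
j=9: A[9]=8 > 4 → no swap
j=10: A[10]=3 ≤ 4 → i=0, swap A[0],A[10] → [3, 10, 5, 12, 20, 18, 7, 17, 16, 8, 9, 2, 4]
j=11: A[11]=2 ≤ 4 → i=1, swap A[1],A[11] → [3, 2, 5, 12, 20, 18, 7, 17, 16, 8, 9, 10, 4]
final swap A[2],A[12] → [3, 2, 4, 12, 20, 18, 7, 17, 16, 8, 9, 10, 5]; return 2
p = 2; k-1 = 6 > 2 ⇒ right

2; right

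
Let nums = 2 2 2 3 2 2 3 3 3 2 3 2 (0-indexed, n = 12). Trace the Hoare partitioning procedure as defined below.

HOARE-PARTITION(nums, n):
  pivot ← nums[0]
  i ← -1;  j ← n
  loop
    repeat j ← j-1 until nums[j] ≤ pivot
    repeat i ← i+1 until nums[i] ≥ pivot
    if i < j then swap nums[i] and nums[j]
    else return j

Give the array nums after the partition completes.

2 2 2 2 3 2 3 3 3 2 3 2

pivot=2
j stops at 11 (2), i stops at 0 (2); swap ⇒ 2 2 2 3 2 2 3 3 3 2 3 2
j stops at 9 (2), i stops at 1 (2); swap ⇒ 2 2 2 3 2 2 3 3 3 2 3 2
j stops at 5 (2), i stops at 2 (2); swap ⇒ 2 2 2 3 2 2 3 3 3 2 3 2
j stops at 4 (2), i stops at 3 (3); swap ⇒ 2 2 2 2 3 2 3 3 3 2 3 2
j stops at 3, i stops at 4; i≥j ⇒ return 3. nums=2 2 2 2 3 2 3 3 3 2 3 2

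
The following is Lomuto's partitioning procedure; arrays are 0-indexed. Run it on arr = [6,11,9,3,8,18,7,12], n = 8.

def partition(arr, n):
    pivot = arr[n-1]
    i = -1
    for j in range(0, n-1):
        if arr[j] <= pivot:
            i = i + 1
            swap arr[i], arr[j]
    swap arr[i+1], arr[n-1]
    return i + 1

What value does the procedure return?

pivot = arr[7] = 12; i = -1
j=0: arr[0]=6 ≤ 12 → i=0, swap arr[0],arr[0] (no change) → [6,11,9,3,8,18,7,12]
j=1: arr[1]=11 ≤ 12 → i=1, swap arr[1],arr[1] (no change) → [6,11,9,3,8,18,7,12]
j=2: arr[2]=9 ≤ 12 → i=2, swap arr[2],arr[2] (no change) → [6,11,9,3,8,18,7,12]
j=3: arr[3]=3 ≤ 12 → i=3, swap arr[3],arr[3] (no change) → [6,11,9,3,8,18,7,12]
j=4: arr[4]=8 ≤ 12 → i=4, swap arr[4],arr[4] (no change) → [6,11,9,3,8,18,7,12]
j=5: arr[5]=18 > 12 → no swap
j=6: arr[6]=7 ≤ 12 → i=5, swap arr[5],arr[6] → [6,11,9,3,8,7,18,12]
final swap arr[6],arr[7] → [6,11,9,3,8,7,12,18]; return 6

6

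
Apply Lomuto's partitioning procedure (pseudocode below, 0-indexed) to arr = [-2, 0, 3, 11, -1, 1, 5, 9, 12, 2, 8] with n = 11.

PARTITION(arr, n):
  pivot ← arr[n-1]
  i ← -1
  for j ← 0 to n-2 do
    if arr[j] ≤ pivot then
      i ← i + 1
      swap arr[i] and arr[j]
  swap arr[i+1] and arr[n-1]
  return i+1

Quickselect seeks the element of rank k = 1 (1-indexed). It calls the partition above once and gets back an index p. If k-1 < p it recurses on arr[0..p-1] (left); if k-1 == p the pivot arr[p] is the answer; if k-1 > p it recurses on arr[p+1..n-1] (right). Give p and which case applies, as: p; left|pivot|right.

7; left

pivot=8, i=-1
j=0: -2≤8, i=0, swap(0,0) ⇒ [-2, 0, 3, 11, -1, 1, 5, 9, 12, 2, 8]
j=1: 0≤8, i=1, swap(1,1) ⇒ [-2, 0, 3, 11, -1, 1, 5, 9, 12, 2, 8]
j=2: 3≤8, i=2, swap(2,2) ⇒ [-2, 0, 3, 11, -1, 1, 5, 9, 12, 2, 8]
j=3: 11>8, skip
j=4: -1≤8, i=3, swap(3,4) ⇒ [-2, 0, 3, -1, 11, 1, 5, 9, 12, 2, 8]
j=5: 1≤8, i=4, swap(4,5) ⇒ [-2, 0, 3, -1, 1, 11, 5, 9, 12, 2, 8]
j=6: 5≤8, i=5, swap(5,6) ⇒ [-2, 0, 3, -1, 1, 5, 11, 9, 12, 2, 8]
j=7: 9>8, skip
j=8: 12>8, skip
j=9: 2≤8, i=6, swap(6,9) ⇒ [-2, 0, 3, -1, 1, 5, 2, 9, 12, 11, 8]
swap(7,10) ⇒ [-2, 0, 3, -1, 1, 5, 2, 8, 12, 11, 9]; return 7
p = 7; k-1 = 0 < 7 ⇒ left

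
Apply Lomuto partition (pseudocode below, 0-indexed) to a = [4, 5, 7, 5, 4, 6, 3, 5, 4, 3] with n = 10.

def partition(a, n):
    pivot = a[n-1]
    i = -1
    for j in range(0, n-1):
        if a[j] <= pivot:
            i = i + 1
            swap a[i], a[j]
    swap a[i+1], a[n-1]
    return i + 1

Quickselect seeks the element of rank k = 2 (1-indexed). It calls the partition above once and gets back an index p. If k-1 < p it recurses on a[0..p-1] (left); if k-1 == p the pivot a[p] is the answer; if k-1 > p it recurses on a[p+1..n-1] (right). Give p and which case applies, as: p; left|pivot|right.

pivot = a[9] = 3; i = -1
j=0: a[0]=4 > 3 → no swap
j=1: a[1]=5 > 3 → no swap
j=2: a[2]=7 > 3 → no swap
j=3: a[3]=5 > 3 → no swap
j=4: a[4]=4 > 3 → no swap
j=5: a[5]=6 > 3 → no swap
j=6: a[6]=3 ≤ 3 → i=0, swap a[0],a[6] → [3, 5, 7, 5, 4, 6, 4, 5, 4, 3]
j=7: a[7]=5 > 3 → no swap
j=8: a[8]=4 > 3 → no swap
final swap a[1],a[9] → [3, 3, 7, 5, 4, 6, 4, 5, 4, 5]; return 1
p = 1; k-1 = 1 == 1 ⇒ pivot

1; pivot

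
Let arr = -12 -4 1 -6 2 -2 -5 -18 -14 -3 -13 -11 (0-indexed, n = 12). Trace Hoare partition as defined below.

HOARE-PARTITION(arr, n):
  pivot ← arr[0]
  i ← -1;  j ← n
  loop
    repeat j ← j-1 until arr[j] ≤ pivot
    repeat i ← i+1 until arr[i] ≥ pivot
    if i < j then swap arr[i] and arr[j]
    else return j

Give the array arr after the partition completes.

pivot = arr[0] = -12; i = -1, j = 12
j→10 (arr[10]=-13≤-12), i→0 (arr[0]=-12≥-12); i<j, swap → -13 -4 1 -6 2 -2 -5 -18 -14 -3 -12 -11
j→8 (arr[8]=-14≤-12), i→1 (arr[1]=-4≥-12); i<j, swap → -13 -14 1 -6 2 -2 -5 -18 -4 -3 -12 -11
j→7 (arr[7]=-18≤-12), i→2 (arr[2]=1≥-12); i<j, swap → -13 -14 -18 -6 2 -2 -5 1 -4 -3 -12 -11
j→2, i→3; i≥j, return j=2. arr = -13 -14 -18 -6 2 -2 -5 1 -4 -3 -12 -11

-13 -14 -18 -6 2 -2 -5 1 -4 -3 -12 -11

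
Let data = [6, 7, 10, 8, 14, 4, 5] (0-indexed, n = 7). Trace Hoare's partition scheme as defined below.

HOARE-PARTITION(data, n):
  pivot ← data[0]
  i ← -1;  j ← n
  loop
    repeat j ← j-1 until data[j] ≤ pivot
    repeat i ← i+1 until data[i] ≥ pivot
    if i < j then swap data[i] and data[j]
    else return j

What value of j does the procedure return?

pivot=6
j stops at 6 (5), i stops at 0 (6); swap ⇒ [5, 7, 10, 8, 14, 4, 6]
j stops at 5 (4), i stops at 1 (7); swap ⇒ [5, 4, 10, 8, 14, 7, 6]
j stops at 1, i stops at 2; i≥j ⇒ return 1. data=[5, 4, 10, 8, 14, 7, 6]

1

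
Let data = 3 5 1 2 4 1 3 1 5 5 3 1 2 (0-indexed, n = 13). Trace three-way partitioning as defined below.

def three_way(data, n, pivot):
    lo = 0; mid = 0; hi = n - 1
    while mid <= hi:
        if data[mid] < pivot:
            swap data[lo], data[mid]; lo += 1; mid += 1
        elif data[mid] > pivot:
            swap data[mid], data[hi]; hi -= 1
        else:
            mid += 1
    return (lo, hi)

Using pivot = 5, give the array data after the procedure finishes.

3 1 2 4 1 3 1 3 1 2 5 5 5

lo=0 mid=0 hi=12
3<5: swap(0,0), lo=1 mid=1 ⇒ 3 5 1 2 4 1 3 1 5 5 3 1 2
5=5: mid=2
1<5: swap(1,2), lo=2 mid=3 ⇒ 3 1 5 2 4 1 3 1 5 5 3 1 2
2<5: swap(2,3), lo=3 mid=4 ⇒ 3 1 2 5 4 1 3 1 5 5 3 1 2
4<5: swap(3,4), lo=4 mid=5 ⇒ 3 1 2 4 5 1 3 1 5 5 3 1 2
1<5: swap(4,5), lo=5 mid=6 ⇒ 3 1 2 4 1 5 3 1 5 5 3 1 2
3<5: swap(5,6), lo=6 mid=7 ⇒ 3 1 2 4 1 3 5 1 5 5 3 1 2
1<5: swap(6,7), lo=7 mid=8 ⇒ 3 1 2 4 1 3 1 5 5 5 3 1 2
5=5: mid=9
5=5: mid=10
3<5: swap(7,10), lo=8 mid=11 ⇒ 3 1 2 4 1 3 1 3 5 5 5 1 2
1<5: swap(8,11), lo=9 mid=12 ⇒ 3 1 2 4 1 3 1 3 1 5 5 5 2
2<5: swap(9,12), lo=10 mid=13 ⇒ 3 1 2 4 1 3 1 3 1 2 5 5 5
done. lo=10 hi=12; data=3 1 2 4 1 3 1 3 1 2 5 5 5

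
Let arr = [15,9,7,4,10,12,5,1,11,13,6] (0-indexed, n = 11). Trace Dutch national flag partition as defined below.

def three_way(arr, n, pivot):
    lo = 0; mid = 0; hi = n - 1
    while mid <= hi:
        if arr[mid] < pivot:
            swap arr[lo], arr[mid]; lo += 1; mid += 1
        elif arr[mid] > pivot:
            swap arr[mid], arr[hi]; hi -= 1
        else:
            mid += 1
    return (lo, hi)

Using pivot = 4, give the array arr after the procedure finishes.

lo=0 mid=0 hi=10
15>4: swap(0,10), hi=9 ⇒ [6,9,7,4,10,12,5,1,11,13,15]
6>4: swap(0,9), hi=8 ⇒ [13,9,7,4,10,12,5,1,11,6,15]
13>4: swap(0,8), hi=7 ⇒ [11,9,7,4,10,12,5,1,13,6,15]
11>4: swap(0,7), hi=6 ⇒ [1,9,7,4,10,12,5,11,13,6,15]
1<4: swap(0,0), lo=1 mid=1 ⇒ [1,9,7,4,10,12,5,11,13,6,15]
9>4: swap(1,6), hi=5 ⇒ [1,5,7,4,10,12,9,11,13,6,15]
5>4: swap(1,5), hi=4 ⇒ [1,12,7,4,10,5,9,11,13,6,15]
12>4: swap(1,4), hi=3 ⇒ [1,10,7,4,12,5,9,11,13,6,15]
10>4: swap(1,3), hi=2 ⇒ [1,4,7,10,12,5,9,11,13,6,15]
4=4: mid=2
7>4: swap(2,2), hi=1 ⇒ [1,4,7,10,12,5,9,11,13,6,15]
done. lo=1 hi=1; arr=[1,4,7,10,12,5,9,11,13,6,15]

[1,4,7,10,12,5,9,11,13,6,15]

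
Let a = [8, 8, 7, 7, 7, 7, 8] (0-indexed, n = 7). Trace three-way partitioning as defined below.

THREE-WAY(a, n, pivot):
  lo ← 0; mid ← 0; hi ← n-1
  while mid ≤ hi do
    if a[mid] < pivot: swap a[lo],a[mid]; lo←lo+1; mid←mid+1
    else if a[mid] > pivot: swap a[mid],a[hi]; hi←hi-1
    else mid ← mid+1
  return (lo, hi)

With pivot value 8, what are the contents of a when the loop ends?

lo=0 mid=0 hi=6
8=8: mid=1
8=8: mid=2
7<8: swap(0,2), lo=1 mid=3 ⇒ [7, 8, 8, 7, 7, 7, 8]
7<8: swap(1,3), lo=2 mid=4 ⇒ [7, 7, 8, 8, 7, 7, 8]
7<8: swap(2,4), lo=3 mid=5 ⇒ [7, 7, 7, 8, 8, 7, 8]
7<8: swap(3,5), lo=4 mid=6 ⇒ [7, 7, 7, 7, 8, 8, 8]
8=8: mid=7
done. lo=4 hi=6; a=[7, 7, 7, 7, 8, 8, 8]

[7, 7, 7, 7, 8, 8, 8]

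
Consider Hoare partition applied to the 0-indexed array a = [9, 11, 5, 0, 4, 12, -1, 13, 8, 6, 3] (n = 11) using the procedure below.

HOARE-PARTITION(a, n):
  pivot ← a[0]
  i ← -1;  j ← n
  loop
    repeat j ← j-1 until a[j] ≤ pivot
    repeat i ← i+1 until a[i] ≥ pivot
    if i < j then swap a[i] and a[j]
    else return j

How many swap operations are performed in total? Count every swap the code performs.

pivot=9
j stops at 10 (3), i stops at 0 (9); swap ⇒ [3, 11, 5, 0, 4, 12, -1, 13, 8, 6, 9]
j stops at 9 (6), i stops at 1 (11); swap ⇒ [3, 6, 5, 0, 4, 12, -1, 13, 8, 11, 9]
j stops at 8 (8), i stops at 5 (12); swap ⇒ [3, 6, 5, 0, 4, 8, -1, 13, 12, 11, 9]
j stops at 6, i stops at 7; i≥j ⇒ return 6. a=[3, 6, 5, 0, 4, 8, -1, 13, 12, 11, 9]

3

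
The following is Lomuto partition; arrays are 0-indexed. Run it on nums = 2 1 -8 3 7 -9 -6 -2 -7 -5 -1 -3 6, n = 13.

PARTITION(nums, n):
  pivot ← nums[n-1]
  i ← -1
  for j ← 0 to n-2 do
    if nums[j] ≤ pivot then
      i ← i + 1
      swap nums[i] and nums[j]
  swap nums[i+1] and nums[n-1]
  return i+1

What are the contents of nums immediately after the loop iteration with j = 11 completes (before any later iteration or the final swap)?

pivot = nums[12] = 6; i = -1
j=0: nums[0]=2 ≤ 6 → i=0, swap nums[0],nums[0] (no change) → 2 1 -8 3 7 -9 -6 -2 -7 -5 -1 -3 6
j=1: nums[1]=1 ≤ 6 → i=1, swap nums[1],nums[1] (no change) → 2 1 -8 3 7 -9 -6 -2 -7 -5 -1 -3 6
j=2: nums[2]=-8 ≤ 6 → i=2, swap nums[2],nums[2] (no change) → 2 1 -8 3 7 -9 -6 -2 -7 -5 -1 -3 6
j=3: nums[3]=3 ≤ 6 → i=3, swap nums[3],nums[3] (no change) → 2 1 -8 3 7 -9 -6 -2 -7 -5 -1 -3 6
j=4: nums[4]=7 > 6 → no swap
j=5: nums[5]=-9 ≤ 6 → i=4, swap nums[4],nums[5] → 2 1 -8 3 -9 7 -6 -2 -7 -5 -1 -3 6
j=6: nums[6]=-6 ≤ 6 → i=5, swap nums[5],nums[6] → 2 1 -8 3 -9 -6 7 -2 -7 -5 -1 -3 6
j=7: nums[7]=-2 ≤ 6 → i=6, swap nums[6],nums[7] → 2 1 -8 3 -9 -6 -2 7 -7 -5 -1 -3 6
j=8: nums[8]=-7 ≤ 6 → i=7, swap nums[7],nums[8] → 2 1 -8 3 -9 -6 -2 -7 7 -5 -1 -3 6
j=9: nums[9]=-5 ≤ 6 → i=8, swap nums[8],nums[9] → 2 1 -8 3 -9 -6 -2 -7 -5 7 -1 -3 6
j=10: nums[10]=-1 ≤ 6 → i=9, swap nums[9],nums[10] → 2 1 -8 3 -9 -6 -2 -7 -5 -1 7 -3 6
j=11: nums[11]=-3 ≤ 6 → i=10, swap nums[10],nums[11] → 2 1 -8 3 -9 -6 -2 -7 -5 -1 -3 7 6
(after j=11) nums = 2 1 -8 3 -9 -6 -2 -7 -5 -1 -3 7 6

2 1 -8 3 -9 -6 -2 -7 -5 -1 -3 7 6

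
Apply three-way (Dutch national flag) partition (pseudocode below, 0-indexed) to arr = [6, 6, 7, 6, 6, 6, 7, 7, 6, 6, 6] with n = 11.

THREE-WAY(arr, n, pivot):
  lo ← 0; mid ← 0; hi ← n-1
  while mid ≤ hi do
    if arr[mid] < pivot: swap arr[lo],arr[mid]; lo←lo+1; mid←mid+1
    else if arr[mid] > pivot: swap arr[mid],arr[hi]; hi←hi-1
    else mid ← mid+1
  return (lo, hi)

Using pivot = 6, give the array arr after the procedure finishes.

[6, 6, 6, 6, 6, 6, 6, 6, 7, 7, 7]

lo=0 mid=0 hi=10
6=6: mid=1
6=6: mid=2
7>6: swap(2,10), hi=9 ⇒ [6, 6, 6, 6, 6, 6, 7, 7, 6, 6, 7]
6=6: mid=3
6=6: mid=4
6=6: mid=5
6=6: mid=6
7>6: swap(6,9), hi=8 ⇒ [6, 6, 6, 6, 6, 6, 6, 7, 6, 7, 7]
6=6: mid=7
7>6: swap(7,8), hi=7 ⇒ [6, 6, 6, 6, 6, 6, 6, 6, 7, 7, 7]
6=6: mid=8
done. lo=0 hi=7; arr=[6, 6, 6, 6, 6, 6, 6, 6, 7, 7, 7]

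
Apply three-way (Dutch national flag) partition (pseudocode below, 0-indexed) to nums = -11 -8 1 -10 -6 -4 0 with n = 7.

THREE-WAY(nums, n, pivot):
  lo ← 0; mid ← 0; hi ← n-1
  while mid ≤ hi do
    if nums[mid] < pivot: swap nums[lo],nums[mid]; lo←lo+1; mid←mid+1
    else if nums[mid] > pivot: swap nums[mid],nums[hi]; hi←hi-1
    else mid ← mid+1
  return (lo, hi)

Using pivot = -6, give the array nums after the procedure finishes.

-11 -8 -10 -6 -4 0 1

pivot = -6; lo=0, mid=0, hi=6
nums[mid]=-11<-6: swap nums[0],nums[0]; lo=1,mid=1 → -11 -8 1 -10 -6 -4 0
nums[mid]=-8<-6: swap nums[1],nums[1]; lo=2,mid=2 → -11 -8 1 -10 -6 -4 0
nums[mid]=1>-6: swap nums[2],nums[6]; hi=5 → -11 -8 0 -10 -6 -4 1
nums[mid]=0>-6: swap nums[2],nums[5]; hi=4 → -11 -8 -4 -10 -6 0 1
nums[mid]=-4>-6: swap nums[2],nums[4]; hi=3 → -11 -8 -6 -10 -4 0 1
nums[mid]=-6=-6: mid=3
nums[mid]=-10<-6: swap nums[2],nums[3]; lo=3,mid=4 → -11 -8 -10 -6 -4 0 1
end: lo=3, hi=3; nums = -11 -8 -10 -6 -4 0 1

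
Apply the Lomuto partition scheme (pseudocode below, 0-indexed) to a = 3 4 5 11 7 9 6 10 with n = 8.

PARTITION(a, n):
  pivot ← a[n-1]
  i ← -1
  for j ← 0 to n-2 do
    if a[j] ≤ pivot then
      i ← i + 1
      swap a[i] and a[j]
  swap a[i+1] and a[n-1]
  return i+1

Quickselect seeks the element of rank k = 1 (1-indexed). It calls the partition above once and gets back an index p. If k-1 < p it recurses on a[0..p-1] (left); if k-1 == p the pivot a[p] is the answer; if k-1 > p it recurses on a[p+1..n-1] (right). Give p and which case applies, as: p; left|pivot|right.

6; left

pivot = a[7] = 10; i = -1
j=0: a[0]=3 ≤ 10 → i=0, swap a[0],a[0] (no change) → 3 4 5 11 7 9 6 10
j=1: a[1]=4 ≤ 10 → i=1, swap a[1],a[1] (no change) → 3 4 5 11 7 9 6 10
j=2: a[2]=5 ≤ 10 → i=2, swap a[2],a[2] (no change) → 3 4 5 11 7 9 6 10
j=3: a[3]=11 > 10 → no swap
j=4: a[4]=7 ≤ 10 → i=3, swap a[3],a[4] → 3 4 5 7 11 9 6 10
j=5: a[5]=9 ≤ 10 → i=4, swap a[4],a[5] → 3 4 5 7 9 11 6 10
j=6: a[6]=6 ≤ 10 → i=5, swap a[5],a[6] → 3 4 5 7 9 6 11 10
final swap a[6],a[7] → 3 4 5 7 9 6 10 11; return 6
p = 6; k-1 = 0 < 6 ⇒ left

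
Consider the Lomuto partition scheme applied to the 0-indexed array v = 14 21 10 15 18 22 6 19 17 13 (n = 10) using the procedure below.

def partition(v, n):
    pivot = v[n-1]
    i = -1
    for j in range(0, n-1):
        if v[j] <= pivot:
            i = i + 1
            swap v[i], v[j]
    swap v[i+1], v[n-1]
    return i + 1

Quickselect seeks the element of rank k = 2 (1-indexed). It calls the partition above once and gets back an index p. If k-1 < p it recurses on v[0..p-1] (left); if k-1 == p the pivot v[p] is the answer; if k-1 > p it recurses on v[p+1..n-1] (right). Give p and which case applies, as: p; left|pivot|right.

2; left

pivot=13, i=-1
j=0: 14>13, skip
j=1: 21>13, skip
j=2: 10≤13, i=0, swap(0,2) ⇒ 10 21 14 15 18 22 6 19 17 13
j=3: 15>13, skip
j=4: 18>13, skip
j=5: 22>13, skip
j=6: 6≤13, i=1, swap(1,6) ⇒ 10 6 14 15 18 22 21 19 17 13
j=7: 19>13, skip
j=8: 17>13, skip
swap(2,9) ⇒ 10 6 13 15 18 22 21 19 17 14; return 2
p = 2; k-1 = 1 < 2 ⇒ left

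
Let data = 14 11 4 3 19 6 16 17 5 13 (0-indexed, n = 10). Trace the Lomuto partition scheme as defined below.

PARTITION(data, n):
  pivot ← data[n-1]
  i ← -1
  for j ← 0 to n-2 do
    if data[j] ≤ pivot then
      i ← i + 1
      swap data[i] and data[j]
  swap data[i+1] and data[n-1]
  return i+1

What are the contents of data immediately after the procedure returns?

11 4 3 6 5 13 16 17 19 14

pivot=13, i=-1
j=0: 14>13, skip
j=1: 11≤13, i=0, swap(0,1) ⇒ 11 14 4 3 19 6 16 17 5 13
j=2: 4≤13, i=1, swap(1,2) ⇒ 11 4 14 3 19 6 16 17 5 13
j=3: 3≤13, i=2, swap(2,3) ⇒ 11 4 3 14 19 6 16 17 5 13
j=4: 19>13, skip
j=5: 6≤13, i=3, swap(3,5) ⇒ 11 4 3 6 19 14 16 17 5 13
j=6: 16>13, skip
j=7: 17>13, skip
j=8: 5≤13, i=4, swap(4,8) ⇒ 11 4 3 6 5 14 16 17 19 13
swap(5,9) ⇒ 11 4 3 6 5 13 16 17 19 14; return 5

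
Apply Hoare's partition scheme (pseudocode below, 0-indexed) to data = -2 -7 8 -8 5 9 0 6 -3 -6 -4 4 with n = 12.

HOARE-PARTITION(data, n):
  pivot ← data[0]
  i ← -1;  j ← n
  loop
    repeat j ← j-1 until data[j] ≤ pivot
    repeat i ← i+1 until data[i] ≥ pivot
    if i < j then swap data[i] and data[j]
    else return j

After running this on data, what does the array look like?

pivot = data[0] = -2; i = -1, j = 12
j→10 (data[10]=-4≤-2), i→0 (data[0]=-2≥-2); i<j, swap → -4 -7 8 -8 5 9 0 6 -3 -6 -2 4
j→9 (data[9]=-6≤-2), i→2 (data[2]=8≥-2); i<j, swap → -4 -7 -6 -8 5 9 0 6 -3 8 -2 4
j→8 (data[8]=-3≤-2), i→4 (data[4]=5≥-2); i<j, swap → -4 -7 -6 -8 -3 9 0 6 5 8 -2 4
j→4, i→5; i≥j, return j=4. data = -4 -7 -6 -8 -3 9 0 6 5 8 -2 4

-4 -7 -6 -8 -3 9 0 6 5 8 -2 4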